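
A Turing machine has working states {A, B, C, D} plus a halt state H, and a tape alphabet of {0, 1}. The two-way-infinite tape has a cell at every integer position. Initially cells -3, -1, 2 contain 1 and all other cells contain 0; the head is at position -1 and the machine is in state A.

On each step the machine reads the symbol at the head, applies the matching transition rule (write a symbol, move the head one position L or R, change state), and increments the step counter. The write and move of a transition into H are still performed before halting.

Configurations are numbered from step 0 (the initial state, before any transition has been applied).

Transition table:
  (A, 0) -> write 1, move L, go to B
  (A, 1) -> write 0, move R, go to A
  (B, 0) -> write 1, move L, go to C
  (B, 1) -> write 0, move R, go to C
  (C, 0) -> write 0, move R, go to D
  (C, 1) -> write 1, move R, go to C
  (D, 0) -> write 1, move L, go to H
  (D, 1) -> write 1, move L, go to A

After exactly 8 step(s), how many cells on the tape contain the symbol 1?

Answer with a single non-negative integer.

Answer: 4

Derivation:
Step 1: in state A at pos -1, read 1 -> (A,1)->write 0,move R,goto A. Now: state=A, head=0, tape[-4..3]=01000010 (head:     ^)
Step 2: in state A at pos 0, read 0 -> (A,0)->write 1,move L,goto B. Now: state=B, head=-1, tape[-4..3]=01001010 (head:    ^)
Step 3: in state B at pos -1, read 0 -> (B,0)->write 1,move L,goto C. Now: state=C, head=-2, tape[-4..3]=01011010 (head:   ^)
Step 4: in state C at pos -2, read 0 -> (C,0)->write 0,move R,goto D. Now: state=D, head=-1, tape[-4..3]=01011010 (head:    ^)
Step 5: in state D at pos -1, read 1 -> (D,1)->write 1,move L,goto A. Now: state=A, head=-2, tape[-4..3]=01011010 (head:   ^)
Step 6: in state A at pos -2, read 0 -> (A,0)->write 1,move L,goto B. Now: state=B, head=-3, tape[-4..3]=01111010 (head:  ^)
Step 7: in state B at pos -3, read 1 -> (B,1)->write 0,move R,goto C. Now: state=C, head=-2, tape[-4..3]=00111010 (head:   ^)
Step 8: in state C at pos -2, read 1 -> (C,1)->write 1,move R,goto C. Now: state=C, head=-1, tape[-4..3]=00111010 (head:    ^)
Cells containing 1 after step 8: {-2, -1, 0, 2} -> 4 cell(s)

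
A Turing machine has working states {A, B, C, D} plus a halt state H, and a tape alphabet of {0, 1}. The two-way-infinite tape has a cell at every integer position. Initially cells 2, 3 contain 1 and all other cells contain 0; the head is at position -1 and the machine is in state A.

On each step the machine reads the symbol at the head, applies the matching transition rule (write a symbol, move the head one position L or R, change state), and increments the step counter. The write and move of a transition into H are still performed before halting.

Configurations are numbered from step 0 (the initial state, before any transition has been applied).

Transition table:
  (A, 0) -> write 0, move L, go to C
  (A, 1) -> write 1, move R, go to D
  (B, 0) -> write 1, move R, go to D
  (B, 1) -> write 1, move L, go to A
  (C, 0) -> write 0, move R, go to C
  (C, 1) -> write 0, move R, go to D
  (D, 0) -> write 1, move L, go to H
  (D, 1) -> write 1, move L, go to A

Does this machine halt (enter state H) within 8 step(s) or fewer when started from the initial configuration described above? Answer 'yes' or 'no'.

Answer: no

Derivation:
Step 1: in state A at pos -1, read 0 -> (A,0)->write 0,move L,goto C. Now: state=C, head=-2, tape[-3..4]=00000110 (head:  ^)
Step 2: in state C at pos -2, read 0 -> (C,0)->write 0,move R,goto C. Now: state=C, head=-1, tape[-3..4]=00000110 (head:   ^)
Step 3: in state C at pos -1, read 0 -> (C,0)->write 0,move R,goto C. Now: state=C, head=0, tape[-3..4]=00000110 (head:    ^)
Step 4: in state C at pos 0, read 0 -> (C,0)->write 0,move R,goto C. Now: state=C, head=1, tape[-3..4]=00000110 (head:     ^)
Step 5: in state C at pos 1, read 0 -> (C,0)->write 0,move R,goto C. Now: state=C, head=2, tape[-3..4]=00000110 (head:      ^)
Step 6: in state C at pos 2, read 1 -> (C,1)->write 0,move R,goto D. Now: state=D, head=3, tape[-3..4]=00000010 (head:       ^)
Step 7: in state D at pos 3, read 1 -> (D,1)->write 1,move L,goto A. Now: state=A, head=2, tape[-3..4]=00000010 (head:      ^)
Step 8: in state A at pos 2, read 0 -> (A,0)->write 0,move L,goto C. Now: state=C, head=1, tape[-3..4]=00000010 (head:     ^)
After 8 step(s): state = C (not H) -> not halted within 8 -> no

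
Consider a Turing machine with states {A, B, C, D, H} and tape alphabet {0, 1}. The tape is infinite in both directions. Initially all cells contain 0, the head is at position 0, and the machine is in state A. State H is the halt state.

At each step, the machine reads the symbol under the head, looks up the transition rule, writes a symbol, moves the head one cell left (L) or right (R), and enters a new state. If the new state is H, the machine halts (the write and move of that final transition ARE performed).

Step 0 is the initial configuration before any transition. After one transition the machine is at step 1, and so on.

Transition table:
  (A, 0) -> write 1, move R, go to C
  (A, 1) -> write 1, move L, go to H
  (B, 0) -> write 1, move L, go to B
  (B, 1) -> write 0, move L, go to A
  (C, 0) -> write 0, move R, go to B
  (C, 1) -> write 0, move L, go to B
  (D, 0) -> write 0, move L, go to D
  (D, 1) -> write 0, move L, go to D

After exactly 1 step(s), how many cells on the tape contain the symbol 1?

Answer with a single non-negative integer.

Step 1: in state A at pos 0, read 0 -> (A,0)->write 1,move R,goto C. Now: state=C, head=1, tape[-1..2]=0100 (head:   ^)
Cells containing 1 after step 1: {0} -> 1 cell(s)

Answer: 1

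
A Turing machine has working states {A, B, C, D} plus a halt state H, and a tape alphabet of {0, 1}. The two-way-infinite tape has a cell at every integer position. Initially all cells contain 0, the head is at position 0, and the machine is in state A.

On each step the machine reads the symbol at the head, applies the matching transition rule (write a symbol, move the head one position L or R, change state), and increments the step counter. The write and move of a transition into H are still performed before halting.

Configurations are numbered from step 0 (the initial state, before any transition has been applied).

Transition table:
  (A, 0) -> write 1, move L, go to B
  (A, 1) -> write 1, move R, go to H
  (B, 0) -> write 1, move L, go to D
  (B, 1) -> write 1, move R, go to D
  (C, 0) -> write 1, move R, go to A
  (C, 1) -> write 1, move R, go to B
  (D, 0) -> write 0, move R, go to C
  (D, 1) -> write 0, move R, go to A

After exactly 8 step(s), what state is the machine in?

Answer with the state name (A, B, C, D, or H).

Step 1: in state A at pos 0, read 0 -> (A,0)->write 1,move L,goto B. Now: state=B, head=-1, tape[-2..1]=0010 (head:  ^)
Step 2: in state B at pos -1, read 0 -> (B,0)->write 1,move L,goto D. Now: state=D, head=-2, tape[-3..1]=00110 (head:  ^)
Step 3: in state D at pos -2, read 0 -> (D,0)->write 0,move R,goto C. Now: state=C, head=-1, tape[-3..1]=00110 (head:   ^)
Step 4: in state C at pos -1, read 1 -> (C,1)->write 1,move R,goto B. Now: state=B, head=0, tape[-3..1]=00110 (head:    ^)
Step 5: in state B at pos 0, read 1 -> (B,1)->write 1,move R,goto D. Now: state=D, head=1, tape[-3..2]=001100 (head:     ^)
Step 6: in state D at pos 1, read 0 -> (D,0)->write 0,move R,goto C. Now: state=C, head=2, tape[-3..3]=0011000 (head:      ^)
Step 7: in state C at pos 2, read 0 -> (C,0)->write 1,move R,goto A. Now: state=A, head=3, tape[-3..4]=00110100 (head:       ^)
Step 8: in state A at pos 3, read 0 -> (A,0)->write 1,move L,goto B. Now: state=B, head=2, tape[-3..4]=00110110 (head:      ^)

Answer: B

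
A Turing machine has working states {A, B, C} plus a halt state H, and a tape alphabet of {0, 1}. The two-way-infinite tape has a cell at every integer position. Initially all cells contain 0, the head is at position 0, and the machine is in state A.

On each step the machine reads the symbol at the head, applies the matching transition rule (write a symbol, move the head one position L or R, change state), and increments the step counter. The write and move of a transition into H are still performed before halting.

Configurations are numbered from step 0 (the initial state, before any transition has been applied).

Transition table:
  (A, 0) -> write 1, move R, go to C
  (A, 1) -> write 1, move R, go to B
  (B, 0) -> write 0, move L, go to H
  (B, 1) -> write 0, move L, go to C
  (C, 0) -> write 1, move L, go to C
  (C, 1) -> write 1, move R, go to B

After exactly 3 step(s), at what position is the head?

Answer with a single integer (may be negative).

Step 1: in state A at pos 0, read 0 -> (A,0)->write 1,move R,goto C. Now: state=C, head=1, tape[-1..2]=0100 (head:   ^)
Step 2: in state C at pos 1, read 0 -> (C,0)->write 1,move L,goto C. Now: state=C, head=0, tape[-1..2]=0110 (head:  ^)
Step 3: in state C at pos 0, read 1 -> (C,1)->write 1,move R,goto B. Now: state=B, head=1, tape[-1..2]=0110 (head:   ^)

Answer: 1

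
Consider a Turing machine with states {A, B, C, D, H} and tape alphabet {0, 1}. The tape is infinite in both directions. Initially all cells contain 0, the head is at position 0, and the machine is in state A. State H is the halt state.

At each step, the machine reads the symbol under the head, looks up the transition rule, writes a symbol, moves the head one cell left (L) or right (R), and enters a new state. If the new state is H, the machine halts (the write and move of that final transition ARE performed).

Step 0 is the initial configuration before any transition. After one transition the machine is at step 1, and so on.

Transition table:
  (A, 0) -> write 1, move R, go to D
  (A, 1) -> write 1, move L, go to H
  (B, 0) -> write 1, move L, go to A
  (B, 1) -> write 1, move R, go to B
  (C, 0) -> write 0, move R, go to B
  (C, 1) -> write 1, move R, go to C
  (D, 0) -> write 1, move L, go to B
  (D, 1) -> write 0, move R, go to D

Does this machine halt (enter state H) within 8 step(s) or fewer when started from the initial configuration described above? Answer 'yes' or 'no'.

Answer: yes

Derivation:
Step 1: in state A at pos 0, read 0 -> (A,0)->write 1,move R,goto D. Now: state=D, head=1, tape[-1..2]=0100 (head:   ^)
Step 2: in state D at pos 1, read 0 -> (D,0)->write 1,move L,goto B. Now: state=B, head=0, tape[-1..2]=0110 (head:  ^)
Step 3: in state B at pos 0, read 1 -> (B,1)->write 1,move R,goto B. Now: state=B, head=1, tape[-1..2]=0110 (head:   ^)
Step 4: in state B at pos 1, read 1 -> (B,1)->write 1,move R,goto B. Now: state=B, head=2, tape[-1..3]=01100 (head:    ^)
Step 5: in state B at pos 2, read 0 -> (B,0)->write 1,move L,goto A. Now: state=A, head=1, tape[-1..3]=01110 (head:   ^)
Step 6: in state A at pos 1, read 1 -> (A,1)->write 1,move L,goto H. Now: state=H, head=0, tape[-1..3]=01110 (head:  ^)
State H reached at step 6; 6 <= 8 -> yes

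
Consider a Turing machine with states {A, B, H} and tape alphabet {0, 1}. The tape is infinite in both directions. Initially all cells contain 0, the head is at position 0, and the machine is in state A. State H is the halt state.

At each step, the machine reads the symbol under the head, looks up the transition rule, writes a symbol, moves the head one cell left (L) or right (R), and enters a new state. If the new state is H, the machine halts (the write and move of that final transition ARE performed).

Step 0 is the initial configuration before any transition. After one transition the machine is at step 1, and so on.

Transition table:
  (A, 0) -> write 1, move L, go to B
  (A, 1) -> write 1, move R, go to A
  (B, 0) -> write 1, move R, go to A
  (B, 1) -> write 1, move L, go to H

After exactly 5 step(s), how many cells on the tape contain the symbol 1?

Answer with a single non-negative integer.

Step 1: in state A at pos 0, read 0 -> (A,0)->write 1,move L,goto B. Now: state=B, head=-1, tape[-2..1]=0010 (head:  ^)
Step 2: in state B at pos -1, read 0 -> (B,0)->write 1,move R,goto A. Now: state=A, head=0, tape[-2..1]=0110 (head:   ^)
Step 3: in state A at pos 0, read 1 -> (A,1)->write 1,move R,goto A. Now: state=A, head=1, tape[-2..2]=01100 (head:    ^)
Step 4: in state A at pos 1, read 0 -> (A,0)->write 1,move L,goto B. Now: state=B, head=0, tape[-2..2]=01110 (head:   ^)
Step 5: in state B at pos 0, read 1 -> (B,1)->write 1,move L,goto H. Now: state=H, head=-1, tape[-2..2]=01110 (head:  ^)
Cells containing 1 after step 5: {-1, 0, 1} -> 3 cell(s)

Answer: 3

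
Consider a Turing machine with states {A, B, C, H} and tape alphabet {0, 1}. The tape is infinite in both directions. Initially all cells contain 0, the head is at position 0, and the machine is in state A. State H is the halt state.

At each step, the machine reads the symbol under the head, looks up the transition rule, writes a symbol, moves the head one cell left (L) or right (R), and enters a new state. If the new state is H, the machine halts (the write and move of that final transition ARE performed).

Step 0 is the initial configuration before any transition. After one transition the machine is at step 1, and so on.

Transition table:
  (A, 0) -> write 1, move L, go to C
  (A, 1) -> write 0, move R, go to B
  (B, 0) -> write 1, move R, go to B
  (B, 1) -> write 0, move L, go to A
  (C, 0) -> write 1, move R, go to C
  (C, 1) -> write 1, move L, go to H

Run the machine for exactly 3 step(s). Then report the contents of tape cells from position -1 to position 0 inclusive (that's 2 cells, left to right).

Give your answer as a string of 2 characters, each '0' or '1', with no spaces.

Answer: 11

Derivation:
Step 1: in state A at pos 0, read 0 -> (A,0)->write 1,move L,goto C. Now: state=C, head=-1, tape[-2..1]=0010 (head:  ^)
Step 2: in state C at pos -1, read 0 -> (C,0)->write 1,move R,goto C. Now: state=C, head=0, tape[-2..1]=0110 (head:   ^)
Step 3: in state C at pos 0, read 1 -> (C,1)->write 1,move L,goto H. Now: state=H, head=-1, tape[-2..1]=0110 (head:  ^)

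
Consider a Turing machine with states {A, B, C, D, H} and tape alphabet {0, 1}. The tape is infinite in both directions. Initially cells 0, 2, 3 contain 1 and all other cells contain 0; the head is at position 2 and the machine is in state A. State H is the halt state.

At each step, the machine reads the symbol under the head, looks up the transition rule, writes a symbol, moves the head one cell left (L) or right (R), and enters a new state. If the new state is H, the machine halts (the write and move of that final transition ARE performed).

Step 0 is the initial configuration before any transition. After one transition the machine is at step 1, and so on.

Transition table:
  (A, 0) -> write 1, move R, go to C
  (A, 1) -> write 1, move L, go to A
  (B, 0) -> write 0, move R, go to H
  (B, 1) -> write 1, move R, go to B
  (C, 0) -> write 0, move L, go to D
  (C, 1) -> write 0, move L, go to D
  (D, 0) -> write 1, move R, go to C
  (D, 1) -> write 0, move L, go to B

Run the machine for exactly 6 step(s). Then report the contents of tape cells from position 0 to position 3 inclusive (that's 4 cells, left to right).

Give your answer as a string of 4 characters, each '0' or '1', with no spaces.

Step 1: in state A at pos 2, read 1 -> (A,1)->write 1,move L,goto A. Now: state=A, head=1, tape[-1..4]=010110 (head:   ^)
Step 2: in state A at pos 1, read 0 -> (A,0)->write 1,move R,goto C. Now: state=C, head=2, tape[-1..4]=011110 (head:    ^)
Step 3: in state C at pos 2, read 1 -> (C,1)->write 0,move L,goto D. Now: state=D, head=1, tape[-1..4]=011010 (head:   ^)
Step 4: in state D at pos 1, read 1 -> (D,1)->write 0,move L,goto B. Now: state=B, head=0, tape[-1..4]=010010 (head:  ^)
Step 5: in state B at pos 0, read 1 -> (B,1)->write 1,move R,goto B. Now: state=B, head=1, tape[-1..4]=010010 (head:   ^)
Step 6: in state B at pos 1, read 0 -> (B,0)->write 0,move R,goto H. Now: state=H, head=2, tape[-1..4]=010010 (head:    ^)

Answer: 1001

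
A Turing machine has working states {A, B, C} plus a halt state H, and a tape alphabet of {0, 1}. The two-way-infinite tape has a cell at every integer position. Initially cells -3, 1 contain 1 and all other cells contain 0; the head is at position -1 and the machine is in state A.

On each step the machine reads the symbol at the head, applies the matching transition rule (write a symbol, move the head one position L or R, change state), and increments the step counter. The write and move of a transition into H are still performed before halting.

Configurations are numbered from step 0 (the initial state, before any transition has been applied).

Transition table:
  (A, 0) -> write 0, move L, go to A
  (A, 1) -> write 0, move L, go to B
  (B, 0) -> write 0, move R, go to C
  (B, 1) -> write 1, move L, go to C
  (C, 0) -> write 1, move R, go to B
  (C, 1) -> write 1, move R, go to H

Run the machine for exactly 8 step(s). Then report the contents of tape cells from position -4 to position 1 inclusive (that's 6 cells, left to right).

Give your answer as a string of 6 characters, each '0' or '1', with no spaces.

Answer: 010101

Derivation:
Step 1: in state A at pos -1, read 0 -> (A,0)->write 0,move L,goto A. Now: state=A, head=-2, tape[-4..2]=0100010 (head:   ^)
Step 2: in state A at pos -2, read 0 -> (A,0)->write 0,move L,goto A. Now: state=A, head=-3, tape[-4..2]=0100010 (head:  ^)
Step 3: in state A at pos -3, read 1 -> (A,1)->write 0,move L,goto B. Now: state=B, head=-4, tape[-5..2]=00000010 (head:  ^)
Step 4: in state B at pos -4, read 0 -> (B,0)->write 0,move R,goto C. Now: state=C, head=-3, tape[-5..2]=00000010 (head:   ^)
Step 5: in state C at pos -3, read 0 -> (C,0)->write 1,move R,goto B. Now: state=B, head=-2, tape[-5..2]=00100010 (head:    ^)
Step 6: in state B at pos -2, read 0 -> (B,0)->write 0,move R,goto C. Now: state=C, head=-1, tape[-5..2]=00100010 (head:     ^)
Step 7: in state C at pos -1, read 0 -> (C,0)->write 1,move R,goto B. Now: state=B, head=0, tape[-5..2]=00101010 (head:      ^)
Step 8: in state B at pos 0, read 0 -> (B,0)->write 0,move R,goto C. Now: state=C, head=1, tape[-5..2]=00101010 (head:       ^)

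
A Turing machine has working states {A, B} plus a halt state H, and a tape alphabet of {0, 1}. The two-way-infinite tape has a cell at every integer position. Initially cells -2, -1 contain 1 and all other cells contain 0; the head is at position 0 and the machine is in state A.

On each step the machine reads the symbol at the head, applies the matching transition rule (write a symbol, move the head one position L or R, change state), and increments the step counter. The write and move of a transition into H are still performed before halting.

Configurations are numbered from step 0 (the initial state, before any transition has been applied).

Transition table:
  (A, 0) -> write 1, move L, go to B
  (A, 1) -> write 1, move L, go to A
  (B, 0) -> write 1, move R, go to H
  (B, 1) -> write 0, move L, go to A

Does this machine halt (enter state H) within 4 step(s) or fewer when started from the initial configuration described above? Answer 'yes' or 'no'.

Step 1: in state A at pos 0, read 0 -> (A,0)->write 1,move L,goto B. Now: state=B, head=-1, tape[-3..1]=01110 (head:   ^)
Step 2: in state B at pos -1, read 1 -> (B,1)->write 0,move L,goto A. Now: state=A, head=-2, tape[-3..1]=01010 (head:  ^)
Step 3: in state A at pos -2, read 1 -> (A,1)->write 1,move L,goto A. Now: state=A, head=-3, tape[-4..1]=001010 (head:  ^)
Step 4: in state A at pos -3, read 0 -> (A,0)->write 1,move L,goto B. Now: state=B, head=-4, tape[-5..1]=0011010 (head:  ^)
After 4 step(s): state = B (not H) -> not halted within 4 -> no

Answer: no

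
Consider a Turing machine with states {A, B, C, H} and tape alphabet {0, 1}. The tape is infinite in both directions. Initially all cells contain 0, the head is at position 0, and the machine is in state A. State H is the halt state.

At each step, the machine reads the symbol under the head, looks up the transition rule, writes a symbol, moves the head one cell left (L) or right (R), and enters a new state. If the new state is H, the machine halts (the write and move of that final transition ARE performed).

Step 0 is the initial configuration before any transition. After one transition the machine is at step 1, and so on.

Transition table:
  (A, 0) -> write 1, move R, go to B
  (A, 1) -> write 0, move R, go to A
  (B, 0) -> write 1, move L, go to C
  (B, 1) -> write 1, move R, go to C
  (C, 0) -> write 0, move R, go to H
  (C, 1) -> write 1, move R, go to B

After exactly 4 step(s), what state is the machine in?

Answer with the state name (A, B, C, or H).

Answer: C

Derivation:
Step 1: in state A at pos 0, read 0 -> (A,0)->write 1,move R,goto B. Now: state=B, head=1, tape[-1..2]=0100 (head:   ^)
Step 2: in state B at pos 1, read 0 -> (B,0)->write 1,move L,goto C. Now: state=C, head=0, tape[-1..2]=0110 (head:  ^)
Step 3: in state C at pos 0, read 1 -> (C,1)->write 1,move R,goto B. Now: state=B, head=1, tape[-1..2]=0110 (head:   ^)
Step 4: in state B at pos 1, read 1 -> (B,1)->write 1,move R,goto C. Now: state=C, head=2, tape[-1..3]=01100 (head:    ^)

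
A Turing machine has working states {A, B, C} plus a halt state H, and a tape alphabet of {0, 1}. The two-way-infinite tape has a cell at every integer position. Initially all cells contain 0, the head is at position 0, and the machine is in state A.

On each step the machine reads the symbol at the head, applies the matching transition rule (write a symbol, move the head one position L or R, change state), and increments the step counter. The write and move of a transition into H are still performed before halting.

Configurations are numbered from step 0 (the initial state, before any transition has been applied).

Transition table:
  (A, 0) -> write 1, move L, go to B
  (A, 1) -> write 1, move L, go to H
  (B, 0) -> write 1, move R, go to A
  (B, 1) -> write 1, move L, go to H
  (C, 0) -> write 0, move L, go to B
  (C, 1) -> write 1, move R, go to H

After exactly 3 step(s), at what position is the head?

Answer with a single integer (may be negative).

Answer: -1

Derivation:
Step 1: in state A at pos 0, read 0 -> (A,0)->write 1,move L,goto B. Now: state=B, head=-1, tape[-2..1]=0010 (head:  ^)
Step 2: in state B at pos -1, read 0 -> (B,0)->write 1,move R,goto A. Now: state=A, head=0, tape[-2..1]=0110 (head:   ^)
Step 3: in state A at pos 0, read 1 -> (A,1)->write 1,move L,goto H. Now: state=H, head=-1, tape[-2..1]=0110 (head:  ^)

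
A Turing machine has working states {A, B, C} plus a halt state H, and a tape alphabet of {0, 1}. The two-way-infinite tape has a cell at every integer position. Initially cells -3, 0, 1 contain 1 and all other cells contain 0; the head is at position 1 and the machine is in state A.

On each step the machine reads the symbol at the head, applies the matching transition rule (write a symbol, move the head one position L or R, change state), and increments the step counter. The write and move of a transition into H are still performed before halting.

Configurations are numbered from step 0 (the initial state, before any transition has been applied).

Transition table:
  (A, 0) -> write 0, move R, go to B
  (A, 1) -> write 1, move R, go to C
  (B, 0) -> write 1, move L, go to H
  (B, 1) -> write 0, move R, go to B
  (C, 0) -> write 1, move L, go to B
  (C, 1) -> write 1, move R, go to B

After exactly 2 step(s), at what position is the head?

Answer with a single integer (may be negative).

Answer: 1

Derivation:
Step 1: in state A at pos 1, read 1 -> (A,1)->write 1,move R,goto C. Now: state=C, head=2, tape[-4..3]=01001100 (head:       ^)
Step 2: in state C at pos 2, read 0 -> (C,0)->write 1,move L,goto B. Now: state=B, head=1, tape[-4..3]=01001110 (head:      ^)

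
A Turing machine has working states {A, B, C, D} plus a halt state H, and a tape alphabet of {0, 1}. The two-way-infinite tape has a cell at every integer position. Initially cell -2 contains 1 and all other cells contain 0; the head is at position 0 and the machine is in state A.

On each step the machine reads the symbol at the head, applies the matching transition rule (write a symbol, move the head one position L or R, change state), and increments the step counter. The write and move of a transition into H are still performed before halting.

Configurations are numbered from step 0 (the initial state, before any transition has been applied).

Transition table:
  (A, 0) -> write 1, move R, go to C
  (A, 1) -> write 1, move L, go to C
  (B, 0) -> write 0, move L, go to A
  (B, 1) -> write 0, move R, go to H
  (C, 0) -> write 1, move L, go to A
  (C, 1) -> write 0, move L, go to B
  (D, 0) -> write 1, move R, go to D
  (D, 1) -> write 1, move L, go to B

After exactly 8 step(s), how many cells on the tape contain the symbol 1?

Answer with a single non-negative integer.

Step 1: in state A at pos 0, read 0 -> (A,0)->write 1,move R,goto C. Now: state=C, head=1, tape[-3..2]=010100 (head:     ^)
Step 2: in state C at pos 1, read 0 -> (C,0)->write 1,move L,goto A. Now: state=A, head=0, tape[-3..2]=010110 (head:    ^)
Step 3: in state A at pos 0, read 1 -> (A,1)->write 1,move L,goto C. Now: state=C, head=-1, tape[-3..2]=010110 (head:   ^)
Step 4: in state C at pos -1, read 0 -> (C,0)->write 1,move L,goto A. Now: state=A, head=-2, tape[-3..2]=011110 (head:  ^)
Step 5: in state A at pos -2, read 1 -> (A,1)->write 1,move L,goto C. Now: state=C, head=-3, tape[-4..2]=0011110 (head:  ^)
Step 6: in state C at pos -3, read 0 -> (C,0)->write 1,move L,goto A. Now: state=A, head=-4, tape[-5..2]=00111110 (head:  ^)
Step 7: in state A at pos -4, read 0 -> (A,0)->write 1,move R,goto C. Now: state=C, head=-3, tape[-5..2]=01111110 (head:   ^)
Step 8: in state C at pos -3, read 1 -> (C,1)->write 0,move L,goto B. Now: state=B, head=-4, tape[-5..2]=01011110 (head:  ^)
Cells containing 1 after step 8: {-4, -2, -1, 0, 1} -> 5 cell(s)

Answer: 5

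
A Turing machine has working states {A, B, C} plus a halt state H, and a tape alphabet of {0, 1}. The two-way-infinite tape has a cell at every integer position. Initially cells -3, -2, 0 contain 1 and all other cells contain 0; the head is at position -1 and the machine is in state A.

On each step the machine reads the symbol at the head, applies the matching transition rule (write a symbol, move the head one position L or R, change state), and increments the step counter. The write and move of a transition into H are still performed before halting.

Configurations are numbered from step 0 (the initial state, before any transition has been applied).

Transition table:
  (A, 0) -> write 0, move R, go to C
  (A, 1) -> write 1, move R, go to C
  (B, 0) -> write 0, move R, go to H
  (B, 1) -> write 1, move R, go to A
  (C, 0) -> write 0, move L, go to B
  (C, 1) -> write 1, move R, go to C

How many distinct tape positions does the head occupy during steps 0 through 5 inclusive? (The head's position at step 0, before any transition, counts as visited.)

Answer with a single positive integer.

Answer: 4

Derivation:
Step 1: in state A at pos -1, read 0 -> (A,0)->write 0,move R,goto C. Now: state=C, head=0, tape[-4..1]=011010 (head:     ^)
Step 2: in state C at pos 0, read 1 -> (C,1)->write 1,move R,goto C. Now: state=C, head=1, tape[-4..2]=0110100 (head:      ^)
Step 3: in state C at pos 1, read 0 -> (C,0)->write 0,move L,goto B. Now: state=B, head=0, tape[-4..2]=0110100 (head:     ^)
Step 4: in state B at pos 0, read 1 -> (B,1)->write 1,move R,goto A. Now: state=A, head=1, tape[-4..2]=0110100 (head:      ^)
Step 5: in state A at pos 1, read 0 -> (A,0)->write 0,move R,goto C. Now: state=C, head=2, tape[-4..3]=01101000 (head:       ^)
Head positions at steps 0..5: starting at -1, distinct positions visited = {-1, 0, 1, 2} -> 4 position(s)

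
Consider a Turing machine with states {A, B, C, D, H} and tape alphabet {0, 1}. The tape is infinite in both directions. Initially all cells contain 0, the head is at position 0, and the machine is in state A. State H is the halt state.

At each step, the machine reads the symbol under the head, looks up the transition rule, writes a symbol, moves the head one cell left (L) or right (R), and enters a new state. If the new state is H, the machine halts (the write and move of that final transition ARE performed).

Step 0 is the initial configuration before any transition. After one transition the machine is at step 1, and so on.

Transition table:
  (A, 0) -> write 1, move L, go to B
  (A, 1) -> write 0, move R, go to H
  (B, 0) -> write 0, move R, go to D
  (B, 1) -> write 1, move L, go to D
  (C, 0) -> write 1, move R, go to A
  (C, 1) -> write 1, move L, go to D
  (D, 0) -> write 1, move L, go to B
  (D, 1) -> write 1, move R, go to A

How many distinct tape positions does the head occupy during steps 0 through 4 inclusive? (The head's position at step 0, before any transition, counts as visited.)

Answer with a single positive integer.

Answer: 3

Derivation:
Step 1: in state A at pos 0, read 0 -> (A,0)->write 1,move L,goto B. Now: state=B, head=-1, tape[-2..1]=0010 (head:  ^)
Step 2: in state B at pos -1, read 0 -> (B,0)->write 0,move R,goto D. Now: state=D, head=0, tape[-2..1]=0010 (head:   ^)
Step 3: in state D at pos 0, read 1 -> (D,1)->write 1,move R,goto A. Now: state=A, head=1, tape[-2..2]=00100 (head:    ^)
Step 4: in state A at pos 1, read 0 -> (A,0)->write 1,move L,goto B. Now: state=B, head=0, tape[-2..2]=00110 (head:   ^)
Head positions at steps 0..4: starting at 0, distinct positions visited = {-1, 0, 1} -> 3 position(s)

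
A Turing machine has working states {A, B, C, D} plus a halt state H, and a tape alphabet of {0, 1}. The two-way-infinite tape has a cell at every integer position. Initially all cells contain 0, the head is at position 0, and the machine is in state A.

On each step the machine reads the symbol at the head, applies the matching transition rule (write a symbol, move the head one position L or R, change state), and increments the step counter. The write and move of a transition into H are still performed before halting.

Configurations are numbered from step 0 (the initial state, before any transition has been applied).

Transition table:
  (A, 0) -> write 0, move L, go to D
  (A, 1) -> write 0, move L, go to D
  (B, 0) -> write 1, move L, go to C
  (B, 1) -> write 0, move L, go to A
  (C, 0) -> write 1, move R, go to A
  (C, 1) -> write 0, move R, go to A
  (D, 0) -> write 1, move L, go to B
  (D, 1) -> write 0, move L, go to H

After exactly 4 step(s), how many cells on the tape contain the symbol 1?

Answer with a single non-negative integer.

Step 1: in state A at pos 0, read 0 -> (A,0)->write 0,move L,goto D. Now: state=D, head=-1, tape[-2..1]=0000 (head:  ^)
Step 2: in state D at pos -1, read 0 -> (D,0)->write 1,move L,goto B. Now: state=B, head=-2, tape[-3..1]=00100 (head:  ^)
Step 3: in state B at pos -2, read 0 -> (B,0)->write 1,move L,goto C. Now: state=C, head=-3, tape[-4..1]=001100 (head:  ^)
Step 4: in state C at pos -3, read 0 -> (C,0)->write 1,move R,goto A. Now: state=A, head=-2, tape[-4..1]=011100 (head:   ^)
Cells containing 1 after step 4: {-3, -2, -1} -> 3 cell(s)

Answer: 3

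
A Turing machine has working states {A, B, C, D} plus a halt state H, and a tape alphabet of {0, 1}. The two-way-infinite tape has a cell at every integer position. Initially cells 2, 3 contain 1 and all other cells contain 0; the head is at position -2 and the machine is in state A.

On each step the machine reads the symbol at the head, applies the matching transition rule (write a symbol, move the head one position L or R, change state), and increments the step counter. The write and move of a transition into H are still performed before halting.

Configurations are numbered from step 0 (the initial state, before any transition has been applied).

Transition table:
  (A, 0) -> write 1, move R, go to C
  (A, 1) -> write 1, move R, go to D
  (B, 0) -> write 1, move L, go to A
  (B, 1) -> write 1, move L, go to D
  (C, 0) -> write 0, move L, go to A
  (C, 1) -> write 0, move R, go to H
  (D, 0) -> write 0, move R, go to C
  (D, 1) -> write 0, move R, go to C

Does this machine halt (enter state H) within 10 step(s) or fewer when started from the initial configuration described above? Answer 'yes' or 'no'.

Step 1: in state A at pos -2, read 0 -> (A,0)->write 1,move R,goto C. Now: state=C, head=-1, tape[-3..4]=01000110 (head:   ^)
Step 2: in state C at pos -1, read 0 -> (C,0)->write 0,move L,goto A. Now: state=A, head=-2, tape[-3..4]=01000110 (head:  ^)
Step 3: in state A at pos -2, read 1 -> (A,1)->write 1,move R,goto D. Now: state=D, head=-1, tape[-3..4]=01000110 (head:   ^)
Step 4: in state D at pos -1, read 0 -> (D,0)->write 0,move R,goto C. Now: state=C, head=0, tape[-3..4]=01000110 (head:    ^)
Step 5: in state C at pos 0, read 0 -> (C,0)->write 0,move L,goto A. Now: state=A, head=-1, tape[-3..4]=01000110 (head:   ^)
Step 6: in state A at pos -1, read 0 -> (A,0)->write 1,move R,goto C. Now: state=C, head=0, tape[-3..4]=01100110 (head:    ^)
Step 7: in state C at pos 0, read 0 -> (C,0)->write 0,move L,goto A. Now: state=A, head=-1, tape[-3..4]=01100110 (head:   ^)
Step 8: in state A at pos -1, read 1 -> (A,1)->write 1,move R,goto D. Now: state=D, head=0, tape[-3..4]=01100110 (head:    ^)
Step 9: in state D at pos 0, read 0 -> (D,0)->write 0,move R,goto C. Now: state=C, head=1, tape[-3..4]=01100110 (head:     ^)
Step 10: in state C at pos 1, read 0 -> (C,0)->write 0,move L,goto A. Now: state=A, head=0, tape[-3..4]=01100110 (head:    ^)
After 10 step(s): state = A (not H) -> not halted within 10 -> no

Answer: no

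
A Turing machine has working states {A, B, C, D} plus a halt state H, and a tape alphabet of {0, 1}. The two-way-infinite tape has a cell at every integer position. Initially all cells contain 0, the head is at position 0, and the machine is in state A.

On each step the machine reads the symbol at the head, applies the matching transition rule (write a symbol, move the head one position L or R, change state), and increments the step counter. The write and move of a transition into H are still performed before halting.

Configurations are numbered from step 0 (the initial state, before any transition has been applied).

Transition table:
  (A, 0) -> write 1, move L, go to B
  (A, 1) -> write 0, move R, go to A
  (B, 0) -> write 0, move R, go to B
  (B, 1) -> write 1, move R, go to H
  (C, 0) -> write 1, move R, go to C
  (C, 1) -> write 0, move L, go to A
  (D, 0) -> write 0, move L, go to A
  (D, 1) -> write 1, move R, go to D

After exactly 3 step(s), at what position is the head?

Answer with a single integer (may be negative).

Step 1: in state A at pos 0, read 0 -> (A,0)->write 1,move L,goto B. Now: state=B, head=-1, tape[-2..1]=0010 (head:  ^)
Step 2: in state B at pos -1, read 0 -> (B,0)->write 0,move R,goto B. Now: state=B, head=0, tape[-2..1]=0010 (head:   ^)
Step 3: in state B at pos 0, read 1 -> (B,1)->write 1,move R,goto H. Now: state=H, head=1, tape[-2..2]=00100 (head:    ^)

Answer: 1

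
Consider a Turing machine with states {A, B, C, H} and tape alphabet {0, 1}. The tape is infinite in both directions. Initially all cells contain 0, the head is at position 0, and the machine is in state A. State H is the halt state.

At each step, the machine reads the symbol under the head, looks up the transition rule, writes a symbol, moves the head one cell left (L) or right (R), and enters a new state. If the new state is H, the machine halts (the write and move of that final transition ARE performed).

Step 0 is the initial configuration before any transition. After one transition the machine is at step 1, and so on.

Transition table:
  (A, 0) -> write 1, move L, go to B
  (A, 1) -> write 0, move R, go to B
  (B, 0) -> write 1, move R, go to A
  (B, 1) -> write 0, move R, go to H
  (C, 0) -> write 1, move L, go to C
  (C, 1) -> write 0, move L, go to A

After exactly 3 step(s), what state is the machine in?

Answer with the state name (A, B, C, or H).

Answer: B

Derivation:
Step 1: in state A at pos 0, read 0 -> (A,0)->write 1,move L,goto B. Now: state=B, head=-1, tape[-2..1]=0010 (head:  ^)
Step 2: in state B at pos -1, read 0 -> (B,0)->write 1,move R,goto A. Now: state=A, head=0, tape[-2..1]=0110 (head:   ^)
Step 3: in state A at pos 0, read 1 -> (A,1)->write 0,move R,goto B. Now: state=B, head=1, tape[-2..2]=01000 (head:    ^)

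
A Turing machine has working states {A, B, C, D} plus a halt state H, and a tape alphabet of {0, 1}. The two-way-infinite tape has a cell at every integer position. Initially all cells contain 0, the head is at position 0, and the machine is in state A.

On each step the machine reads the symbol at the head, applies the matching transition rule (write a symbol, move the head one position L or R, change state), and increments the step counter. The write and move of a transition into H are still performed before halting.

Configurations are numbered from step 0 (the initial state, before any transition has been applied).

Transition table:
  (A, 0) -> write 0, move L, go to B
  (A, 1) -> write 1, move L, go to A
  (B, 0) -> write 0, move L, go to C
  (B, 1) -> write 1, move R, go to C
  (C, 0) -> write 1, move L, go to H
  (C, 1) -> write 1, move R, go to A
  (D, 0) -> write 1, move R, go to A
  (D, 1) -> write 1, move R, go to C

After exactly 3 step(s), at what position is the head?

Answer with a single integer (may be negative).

Step 1: in state A at pos 0, read 0 -> (A,0)->write 0,move L,goto B. Now: state=B, head=-1, tape[-2..1]=0000 (head:  ^)
Step 2: in state B at pos -1, read 0 -> (B,0)->write 0,move L,goto C. Now: state=C, head=-2, tape[-3..1]=00000 (head:  ^)
Step 3: in state C at pos -2, read 0 -> (C,0)->write 1,move L,goto H. Now: state=H, head=-3, tape[-4..1]=001000 (head:  ^)

Answer: -3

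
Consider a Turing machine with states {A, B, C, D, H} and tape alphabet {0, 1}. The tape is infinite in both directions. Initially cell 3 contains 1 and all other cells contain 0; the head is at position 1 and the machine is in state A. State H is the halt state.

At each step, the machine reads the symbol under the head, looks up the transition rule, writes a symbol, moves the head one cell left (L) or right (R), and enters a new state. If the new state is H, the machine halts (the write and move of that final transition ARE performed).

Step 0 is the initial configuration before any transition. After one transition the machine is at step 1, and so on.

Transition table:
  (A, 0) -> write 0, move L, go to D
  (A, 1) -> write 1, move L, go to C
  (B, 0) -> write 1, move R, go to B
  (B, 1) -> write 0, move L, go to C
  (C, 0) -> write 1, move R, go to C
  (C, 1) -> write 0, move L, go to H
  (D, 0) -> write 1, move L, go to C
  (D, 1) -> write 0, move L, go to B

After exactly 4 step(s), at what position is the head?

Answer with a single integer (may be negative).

Step 1: in state A at pos 1, read 0 -> (A,0)->write 0,move L,goto D. Now: state=D, head=0, tape[-1..4]=000010 (head:  ^)
Step 2: in state D at pos 0, read 0 -> (D,0)->write 1,move L,goto C. Now: state=C, head=-1, tape[-2..4]=0010010 (head:  ^)
Step 3: in state C at pos -1, read 0 -> (C,0)->write 1,move R,goto C. Now: state=C, head=0, tape[-2..4]=0110010 (head:   ^)
Step 4: in state C at pos 0, read 1 -> (C,1)->write 0,move L,goto H. Now: state=H, head=-1, tape[-2..4]=0100010 (head:  ^)

Answer: -1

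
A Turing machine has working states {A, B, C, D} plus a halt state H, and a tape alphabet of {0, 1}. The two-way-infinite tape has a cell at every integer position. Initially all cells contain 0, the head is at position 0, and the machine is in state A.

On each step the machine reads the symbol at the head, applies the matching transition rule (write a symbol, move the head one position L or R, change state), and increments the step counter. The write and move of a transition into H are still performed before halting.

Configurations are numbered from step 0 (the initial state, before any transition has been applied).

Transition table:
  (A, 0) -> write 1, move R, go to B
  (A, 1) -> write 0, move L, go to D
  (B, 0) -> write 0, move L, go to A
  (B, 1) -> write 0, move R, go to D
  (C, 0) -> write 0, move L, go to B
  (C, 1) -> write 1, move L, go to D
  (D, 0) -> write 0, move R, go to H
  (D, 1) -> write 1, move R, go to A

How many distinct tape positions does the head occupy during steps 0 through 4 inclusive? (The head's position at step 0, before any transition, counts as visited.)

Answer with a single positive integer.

Step 1: in state A at pos 0, read 0 -> (A,0)->write 1,move R,goto B. Now: state=B, head=1, tape[-1..2]=0100 (head:   ^)
Step 2: in state B at pos 1, read 0 -> (B,0)->write 0,move L,goto A. Now: state=A, head=0, tape[-1..2]=0100 (head:  ^)
Step 3: in state A at pos 0, read 1 -> (A,1)->write 0,move L,goto D. Now: state=D, head=-1, tape[-2..2]=00000 (head:  ^)
Step 4: in state D at pos -1, read 0 -> (D,0)->write 0,move R,goto H. Now: state=H, head=0, tape[-2..2]=00000 (head:   ^)
Head positions at steps 0..4: starting at 0, distinct positions visited = {-1, 0, 1} -> 3 position(s)

Answer: 3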